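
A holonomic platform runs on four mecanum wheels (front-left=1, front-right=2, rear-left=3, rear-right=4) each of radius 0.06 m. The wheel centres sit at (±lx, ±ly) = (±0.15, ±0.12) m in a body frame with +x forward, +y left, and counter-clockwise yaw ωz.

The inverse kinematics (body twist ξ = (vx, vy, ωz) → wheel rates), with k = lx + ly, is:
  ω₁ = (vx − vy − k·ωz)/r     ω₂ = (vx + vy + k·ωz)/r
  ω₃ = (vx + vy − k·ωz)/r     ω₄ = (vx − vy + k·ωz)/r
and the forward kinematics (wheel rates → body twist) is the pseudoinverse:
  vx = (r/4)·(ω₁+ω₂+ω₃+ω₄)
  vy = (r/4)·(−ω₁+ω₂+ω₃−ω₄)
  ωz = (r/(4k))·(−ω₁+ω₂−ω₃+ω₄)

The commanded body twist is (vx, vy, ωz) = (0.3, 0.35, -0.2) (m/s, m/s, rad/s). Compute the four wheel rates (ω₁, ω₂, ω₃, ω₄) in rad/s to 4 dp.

k = lx + ly = 0.15 + 0.12 = 0.2700;  k·ωz = 0.2700·-0.2 = -0.0540
ω₁ (FL) = (vx − vy − k·ωz)/r = 0.0040/0.06 = 0.0667
ω₂ (FR) = (vx + vy + k·ωz)/r = 0.5960/0.06 = 9.9333
ω₃ (RL) = (vx + vy − k·ωz)/r = 0.7040/0.06 = 11.7333
ω₄ (RR) = (vx − vy + k·ωz)/r = -0.1040/0.06 = -1.7333

(0.0667, 9.9333, 11.7333, -1.7333)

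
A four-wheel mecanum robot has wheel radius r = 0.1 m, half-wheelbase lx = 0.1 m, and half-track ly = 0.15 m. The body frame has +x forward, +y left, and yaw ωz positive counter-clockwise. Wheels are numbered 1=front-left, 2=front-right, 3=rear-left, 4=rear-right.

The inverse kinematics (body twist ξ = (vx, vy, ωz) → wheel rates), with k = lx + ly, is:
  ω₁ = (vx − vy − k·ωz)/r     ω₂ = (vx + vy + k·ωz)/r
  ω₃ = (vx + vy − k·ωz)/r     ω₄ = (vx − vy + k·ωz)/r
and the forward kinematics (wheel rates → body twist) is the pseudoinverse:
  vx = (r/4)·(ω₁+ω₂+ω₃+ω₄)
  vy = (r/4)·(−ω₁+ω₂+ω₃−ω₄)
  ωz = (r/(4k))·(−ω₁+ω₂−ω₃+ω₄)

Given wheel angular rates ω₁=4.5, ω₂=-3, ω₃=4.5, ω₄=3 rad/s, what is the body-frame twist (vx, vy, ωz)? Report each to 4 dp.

k = lx + ly = 0.1 + 0.15 = 0.2500
ω₁+ω₂+ω₃+ω₄ = 9.0000  →  vx = (0.1/4)·9.0000 = 0.2250
−ω₁+ω₂+ω₃−ω₄ = -6.0000  →  vy = (0.1/4)·-6.0000 = -0.1500
−ω₁+ω₂−ω₃+ω₄ = -9.0000  →  ωz = (0.1/1.0000)·-9.0000 = -0.9000

(0.2250, -0.1500, -0.9000)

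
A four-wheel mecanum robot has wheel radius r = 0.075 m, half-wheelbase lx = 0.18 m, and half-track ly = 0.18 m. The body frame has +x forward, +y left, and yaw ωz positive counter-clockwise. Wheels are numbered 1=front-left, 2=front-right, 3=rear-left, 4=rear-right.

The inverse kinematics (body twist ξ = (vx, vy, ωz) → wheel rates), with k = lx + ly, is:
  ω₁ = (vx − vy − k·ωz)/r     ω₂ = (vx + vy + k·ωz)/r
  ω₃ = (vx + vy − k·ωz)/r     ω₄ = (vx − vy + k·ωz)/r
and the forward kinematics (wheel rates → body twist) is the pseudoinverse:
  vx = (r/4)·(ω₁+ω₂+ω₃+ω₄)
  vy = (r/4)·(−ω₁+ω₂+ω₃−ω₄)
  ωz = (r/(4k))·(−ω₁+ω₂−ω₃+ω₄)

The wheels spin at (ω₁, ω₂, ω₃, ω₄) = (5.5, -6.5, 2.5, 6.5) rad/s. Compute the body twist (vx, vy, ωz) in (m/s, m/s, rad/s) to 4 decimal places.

k = lx + ly = 0.18 + 0.18 = 0.3600
ω₁+ω₂+ω₃+ω₄ = 8.0000  →  vx = (0.075/4)·8.0000 = 0.1500
−ω₁+ω₂+ω₃−ω₄ = -16.0000  →  vy = (0.075/4)·-16.0000 = -0.3000
−ω₁+ω₂−ω₃+ω₄ = -8.0000  →  ωz = (0.075/1.4400)·-8.0000 = -0.4167

(0.1500, -0.3000, -0.4167)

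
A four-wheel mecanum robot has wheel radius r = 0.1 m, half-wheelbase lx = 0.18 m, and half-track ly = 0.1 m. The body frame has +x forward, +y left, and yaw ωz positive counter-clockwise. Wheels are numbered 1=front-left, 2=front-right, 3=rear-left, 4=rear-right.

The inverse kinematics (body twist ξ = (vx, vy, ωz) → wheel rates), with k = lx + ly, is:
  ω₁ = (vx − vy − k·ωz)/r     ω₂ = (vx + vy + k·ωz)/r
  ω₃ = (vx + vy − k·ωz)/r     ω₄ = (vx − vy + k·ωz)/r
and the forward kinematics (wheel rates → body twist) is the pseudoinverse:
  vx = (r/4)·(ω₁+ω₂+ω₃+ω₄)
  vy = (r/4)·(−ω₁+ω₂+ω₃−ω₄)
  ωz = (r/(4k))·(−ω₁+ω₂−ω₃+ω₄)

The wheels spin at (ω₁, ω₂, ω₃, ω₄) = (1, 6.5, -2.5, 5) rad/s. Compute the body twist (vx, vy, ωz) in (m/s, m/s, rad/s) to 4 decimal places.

(0.2500, -0.0500, 1.1607)

k = lx + ly = 0.18 + 0.1 = 0.2800
ω₁+ω₂+ω₃+ω₄ = 10.0000  →  vx = (0.1/4)·10.0000 = 0.2500
−ω₁+ω₂+ω₃−ω₄ = -2.0000  →  vy = (0.1/4)·-2.0000 = -0.0500
−ω₁+ω₂−ω₃+ω₄ = 13.0000  →  ωz = (0.1/1.1200)·13.0000 = 1.1607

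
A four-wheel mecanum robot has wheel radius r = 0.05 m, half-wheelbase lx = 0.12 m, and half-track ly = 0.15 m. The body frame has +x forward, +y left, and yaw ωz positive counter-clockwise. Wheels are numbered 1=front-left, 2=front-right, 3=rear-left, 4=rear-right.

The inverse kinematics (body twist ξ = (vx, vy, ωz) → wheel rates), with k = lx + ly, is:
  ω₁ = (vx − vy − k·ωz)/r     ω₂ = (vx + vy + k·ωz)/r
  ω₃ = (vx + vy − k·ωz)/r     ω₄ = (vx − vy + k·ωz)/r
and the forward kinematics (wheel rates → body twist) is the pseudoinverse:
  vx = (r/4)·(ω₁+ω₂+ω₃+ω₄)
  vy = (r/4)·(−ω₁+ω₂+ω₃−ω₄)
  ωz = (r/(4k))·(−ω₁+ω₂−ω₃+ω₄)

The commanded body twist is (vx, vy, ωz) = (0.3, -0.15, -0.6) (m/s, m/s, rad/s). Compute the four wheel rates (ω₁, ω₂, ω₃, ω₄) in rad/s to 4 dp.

k = lx + ly = 0.12 + 0.15 = 0.2700;  k·ωz = 0.2700·-0.6 = -0.1620
ω₁ (FL) = (vx − vy − k·ωz)/r = 0.6120/0.05 = 12.2400
ω₂ (FR) = (vx + vy + k·ωz)/r = -0.0120/0.05 = -0.2400
ω₃ (RL) = (vx + vy − k·ωz)/r = 0.3120/0.05 = 6.2400
ω₄ (RR) = (vx − vy + k·ωz)/r = 0.2880/0.05 = 5.7600

(12.2400, -0.2400, 6.2400, 5.7600)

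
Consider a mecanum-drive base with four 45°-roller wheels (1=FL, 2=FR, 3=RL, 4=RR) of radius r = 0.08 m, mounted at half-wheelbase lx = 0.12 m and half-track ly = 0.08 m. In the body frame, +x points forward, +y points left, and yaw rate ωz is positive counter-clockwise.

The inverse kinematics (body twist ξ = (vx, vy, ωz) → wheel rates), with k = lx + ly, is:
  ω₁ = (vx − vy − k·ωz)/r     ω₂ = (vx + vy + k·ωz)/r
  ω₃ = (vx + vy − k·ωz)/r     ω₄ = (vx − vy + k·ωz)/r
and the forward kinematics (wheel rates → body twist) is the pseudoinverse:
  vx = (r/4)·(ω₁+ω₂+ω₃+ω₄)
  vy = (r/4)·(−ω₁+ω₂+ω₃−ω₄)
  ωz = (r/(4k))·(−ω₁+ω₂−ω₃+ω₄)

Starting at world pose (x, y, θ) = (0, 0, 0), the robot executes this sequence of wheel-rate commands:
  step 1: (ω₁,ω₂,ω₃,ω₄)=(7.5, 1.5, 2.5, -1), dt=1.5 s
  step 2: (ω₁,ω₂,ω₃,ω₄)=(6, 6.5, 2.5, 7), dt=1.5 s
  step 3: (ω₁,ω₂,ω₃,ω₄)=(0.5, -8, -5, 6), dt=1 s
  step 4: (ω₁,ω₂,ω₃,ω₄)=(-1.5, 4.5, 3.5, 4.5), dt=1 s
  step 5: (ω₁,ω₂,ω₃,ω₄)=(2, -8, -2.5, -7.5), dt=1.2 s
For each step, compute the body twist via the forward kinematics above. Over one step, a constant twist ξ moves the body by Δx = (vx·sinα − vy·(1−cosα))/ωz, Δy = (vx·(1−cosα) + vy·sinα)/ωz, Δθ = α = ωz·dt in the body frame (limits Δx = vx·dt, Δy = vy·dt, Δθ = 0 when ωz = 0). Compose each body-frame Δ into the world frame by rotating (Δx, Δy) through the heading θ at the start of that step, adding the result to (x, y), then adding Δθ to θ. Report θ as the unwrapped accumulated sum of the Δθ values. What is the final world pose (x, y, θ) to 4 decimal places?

(-0.0309, -0.9300, -1.5250)

step 1: ξ=(vx,vy,ωz)=(0.2100, -0.0500, -0.9500), dt=1.5 → body Δ=(0.1737, -0.2410, -1.4250) → world pose (0.1737, -0.2410, -1.4250)
step 2: ξ=(vx,vy,ωz)=(0.4400, -0.0800, 0.5000), dt=1.5 → body Δ=(0.6428, 0.1271, 0.7500) → world pose (0.3928, -0.8585, -0.6750)
step 3: ξ=(vx,vy,ωz)=(-0.1300, -0.3900, 0.2500), dt=1.0 → body Δ=(-0.0802, -0.4021, 0.2500) → world pose (0.0790, -1.1224, -0.4250)
step 4: ξ=(vx,vy,ωz)=(0.2200, 0.1000, 0.7000), dt=1.0 → body Δ=(0.1689, 0.1659, 0.7000) → world pose (0.3012, -1.0408, 0.2750)
step 5: ξ=(vx,vy,ωz)=(-0.3200, -0.1000, -1.5000), dt=1.2 → body Δ=(-0.2896, 0.1969, -1.8000) → world pose (-0.0309, -0.9300, -1.5250)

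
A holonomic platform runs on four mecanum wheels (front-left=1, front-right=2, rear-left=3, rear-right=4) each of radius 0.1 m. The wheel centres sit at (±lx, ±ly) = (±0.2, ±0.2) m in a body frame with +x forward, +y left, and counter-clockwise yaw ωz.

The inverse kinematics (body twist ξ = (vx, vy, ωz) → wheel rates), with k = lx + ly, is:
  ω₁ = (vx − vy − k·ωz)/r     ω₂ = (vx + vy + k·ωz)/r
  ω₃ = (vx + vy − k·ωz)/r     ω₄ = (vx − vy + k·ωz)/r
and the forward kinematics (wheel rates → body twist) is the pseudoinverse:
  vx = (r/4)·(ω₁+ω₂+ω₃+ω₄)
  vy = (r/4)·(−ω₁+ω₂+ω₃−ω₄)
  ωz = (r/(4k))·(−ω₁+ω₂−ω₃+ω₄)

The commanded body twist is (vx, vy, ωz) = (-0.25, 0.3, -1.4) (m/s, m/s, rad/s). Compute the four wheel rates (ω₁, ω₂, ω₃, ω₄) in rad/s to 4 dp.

(0.1000, -5.1000, 6.1000, -11.1000)

k = lx + ly = 0.2 + 0.2 = 0.4000;  k·ωz = 0.4000·-1.4 = -0.5600
ω₁ (FL) = (vx − vy − k·ωz)/r = 0.0100/0.1 = 0.1000
ω₂ (FR) = (vx + vy + k·ωz)/r = -0.5100/0.1 = -5.1000
ω₃ (RL) = (vx + vy − k·ωz)/r = 0.6100/0.1 = 6.1000
ω₄ (RR) = (vx − vy + k·ωz)/r = -1.1100/0.1 = -11.1000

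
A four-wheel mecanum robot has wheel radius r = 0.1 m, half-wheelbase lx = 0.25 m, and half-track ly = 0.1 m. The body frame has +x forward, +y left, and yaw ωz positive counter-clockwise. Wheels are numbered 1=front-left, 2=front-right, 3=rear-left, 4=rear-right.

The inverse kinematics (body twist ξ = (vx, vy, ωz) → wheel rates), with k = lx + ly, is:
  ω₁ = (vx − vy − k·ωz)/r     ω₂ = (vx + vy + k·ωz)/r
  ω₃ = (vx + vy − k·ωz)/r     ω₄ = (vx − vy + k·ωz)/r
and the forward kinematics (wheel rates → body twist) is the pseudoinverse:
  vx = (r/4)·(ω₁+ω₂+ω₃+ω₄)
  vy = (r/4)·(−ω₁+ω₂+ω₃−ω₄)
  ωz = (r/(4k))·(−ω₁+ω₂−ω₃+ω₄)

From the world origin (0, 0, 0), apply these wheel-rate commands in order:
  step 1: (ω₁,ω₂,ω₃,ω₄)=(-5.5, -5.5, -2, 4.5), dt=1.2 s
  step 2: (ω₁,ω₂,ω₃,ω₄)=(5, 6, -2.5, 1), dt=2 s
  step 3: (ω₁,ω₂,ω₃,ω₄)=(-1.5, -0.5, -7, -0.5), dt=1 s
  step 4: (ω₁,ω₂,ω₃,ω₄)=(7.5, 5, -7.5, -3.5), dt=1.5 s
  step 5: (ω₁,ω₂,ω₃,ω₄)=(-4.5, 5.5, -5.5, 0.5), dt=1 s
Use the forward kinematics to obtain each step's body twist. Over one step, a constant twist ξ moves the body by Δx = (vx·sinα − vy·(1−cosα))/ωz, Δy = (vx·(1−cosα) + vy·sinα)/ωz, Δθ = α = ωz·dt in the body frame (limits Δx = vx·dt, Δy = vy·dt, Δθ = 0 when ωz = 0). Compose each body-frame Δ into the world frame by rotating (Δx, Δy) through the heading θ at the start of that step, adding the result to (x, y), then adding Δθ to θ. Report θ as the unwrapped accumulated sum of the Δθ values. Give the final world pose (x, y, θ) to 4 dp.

step 1: ξ=(vx,vy,ωz)=(-0.2125, -0.1625, 0.4643), dt=1.2 → body Δ=(-0.1891, -0.2543, 0.5571) → world pose (-0.1891, -0.2543, 0.5571)
step 2: ξ=(vx,vy,ωz)=(0.2375, -0.0625, 0.3214), dt=2.0 → body Δ=(0.4818, 0.0309, 0.6429) → world pose (0.2035, 0.0267, 1.2000)
step 3: ξ=(vx,vy,ωz)=(-0.2375, -0.1375, 0.5357), dt=1.0 → body Δ=(-0.1903, -0.1931, 0.5357) → world pose (0.3145, -0.2207, 1.7357)
step 4: ξ=(vx,vy,ωz)=(0.0375, -0.1625, 0.1071), dt=1.5 → body Δ=(0.0756, -0.2382, 0.1607) → world pose (0.5371, -0.1071, 1.8964)
step 5: ξ=(vx,vy,ωz)=(-0.1000, 0.1000, 1.1429), dt=1.0 → body Δ=(-0.1308, 0.0284, 1.1429) → world pose (0.5520, -0.2401, 3.0393)

(0.5520, -0.2401, 3.0393)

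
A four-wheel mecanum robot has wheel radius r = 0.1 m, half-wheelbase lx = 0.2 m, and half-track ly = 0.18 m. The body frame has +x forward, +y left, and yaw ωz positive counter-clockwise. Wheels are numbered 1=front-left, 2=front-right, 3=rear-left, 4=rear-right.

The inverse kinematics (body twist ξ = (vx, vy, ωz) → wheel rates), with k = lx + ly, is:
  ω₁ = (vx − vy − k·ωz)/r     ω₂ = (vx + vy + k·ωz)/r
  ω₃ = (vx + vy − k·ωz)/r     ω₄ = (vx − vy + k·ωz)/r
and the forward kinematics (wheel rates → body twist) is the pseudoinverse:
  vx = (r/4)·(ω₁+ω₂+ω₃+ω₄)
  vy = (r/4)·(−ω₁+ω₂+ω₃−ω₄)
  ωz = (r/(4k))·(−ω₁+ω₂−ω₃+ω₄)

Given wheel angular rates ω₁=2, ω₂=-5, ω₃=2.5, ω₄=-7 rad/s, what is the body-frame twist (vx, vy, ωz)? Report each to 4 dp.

k = lx + ly = 0.2 + 0.18 = 0.3800
ω₁+ω₂+ω₃+ω₄ = -7.5000  →  vx = (0.1/4)·-7.5000 = -0.1875
−ω₁+ω₂+ω₃−ω₄ = 2.5000  →  vy = (0.1/4)·2.5000 = 0.0625
−ω₁+ω₂−ω₃+ω₄ = -16.5000  →  ωz = (0.1/1.5200)·-16.5000 = -1.0855

(-0.1875, 0.0625, -1.0855)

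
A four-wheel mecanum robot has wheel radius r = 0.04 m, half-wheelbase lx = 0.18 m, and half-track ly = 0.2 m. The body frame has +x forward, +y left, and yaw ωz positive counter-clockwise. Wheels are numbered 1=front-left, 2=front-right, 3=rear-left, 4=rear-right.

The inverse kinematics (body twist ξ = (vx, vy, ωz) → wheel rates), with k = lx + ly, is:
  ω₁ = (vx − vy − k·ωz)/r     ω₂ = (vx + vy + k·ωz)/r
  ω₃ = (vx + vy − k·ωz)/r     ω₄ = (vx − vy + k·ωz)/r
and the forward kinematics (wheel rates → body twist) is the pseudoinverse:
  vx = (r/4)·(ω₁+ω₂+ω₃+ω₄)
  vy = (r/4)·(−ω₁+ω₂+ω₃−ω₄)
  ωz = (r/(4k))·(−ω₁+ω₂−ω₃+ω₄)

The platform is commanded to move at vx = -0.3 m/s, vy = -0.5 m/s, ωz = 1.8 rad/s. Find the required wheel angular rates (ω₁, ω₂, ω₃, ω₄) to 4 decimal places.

k = lx + ly = 0.18 + 0.2 = 0.3800;  k·ωz = 0.3800·1.8 = 0.6840
ω₁ (FL) = (vx − vy − k·ωz)/r = -0.4840/0.04 = -12.1000
ω₂ (FR) = (vx + vy + k·ωz)/r = -0.1160/0.04 = -2.9000
ω₃ (RL) = (vx + vy − k·ωz)/r = -1.4840/0.04 = -37.1000
ω₄ (RR) = (vx − vy + k·ωz)/r = 0.8840/0.04 = 22.1000

(-12.1000, -2.9000, -37.1000, 22.1000)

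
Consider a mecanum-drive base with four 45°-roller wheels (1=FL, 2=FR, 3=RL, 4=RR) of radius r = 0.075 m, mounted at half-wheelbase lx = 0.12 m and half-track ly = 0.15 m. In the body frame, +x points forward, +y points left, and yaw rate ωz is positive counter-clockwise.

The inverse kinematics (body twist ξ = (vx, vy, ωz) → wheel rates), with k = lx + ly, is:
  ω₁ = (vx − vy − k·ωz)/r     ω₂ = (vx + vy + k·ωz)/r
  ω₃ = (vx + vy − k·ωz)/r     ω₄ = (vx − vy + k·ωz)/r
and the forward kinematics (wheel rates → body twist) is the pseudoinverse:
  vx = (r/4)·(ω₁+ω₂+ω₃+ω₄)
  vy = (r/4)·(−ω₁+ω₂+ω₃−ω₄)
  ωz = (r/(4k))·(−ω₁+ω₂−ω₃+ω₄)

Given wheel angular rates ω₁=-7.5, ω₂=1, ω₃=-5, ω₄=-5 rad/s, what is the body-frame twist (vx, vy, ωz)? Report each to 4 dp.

(-0.3094, 0.1594, 0.5903)

k = lx + ly = 0.12 + 0.15 = 0.2700
ω₁+ω₂+ω₃+ω₄ = -16.5000  →  vx = (0.075/4)·-16.5000 = -0.3094
−ω₁+ω₂+ω₃−ω₄ = 8.5000  →  vy = (0.075/4)·8.5000 = 0.1594
−ω₁+ω₂−ω₃+ω₄ = 8.5000  →  ωz = (0.075/1.0800)·8.5000 = 0.5903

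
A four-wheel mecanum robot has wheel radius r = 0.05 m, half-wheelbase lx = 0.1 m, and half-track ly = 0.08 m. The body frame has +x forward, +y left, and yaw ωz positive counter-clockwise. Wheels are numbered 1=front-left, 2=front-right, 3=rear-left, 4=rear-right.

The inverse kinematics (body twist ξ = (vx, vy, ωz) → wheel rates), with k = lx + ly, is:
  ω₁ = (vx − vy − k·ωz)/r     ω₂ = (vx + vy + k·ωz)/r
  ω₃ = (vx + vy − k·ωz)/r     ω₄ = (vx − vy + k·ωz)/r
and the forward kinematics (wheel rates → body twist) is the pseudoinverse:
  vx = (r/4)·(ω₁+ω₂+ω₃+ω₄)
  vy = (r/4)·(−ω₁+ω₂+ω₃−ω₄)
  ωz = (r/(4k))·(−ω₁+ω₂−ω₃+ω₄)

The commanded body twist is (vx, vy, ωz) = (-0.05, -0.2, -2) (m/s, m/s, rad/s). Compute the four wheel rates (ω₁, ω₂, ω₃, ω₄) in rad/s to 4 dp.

(10.2000, -12.2000, 2.2000, -4.2000)

k = lx + ly = 0.1 + 0.08 = 0.1800;  k·ωz = 0.1800·-2 = -0.3600
ω₁ (FL) = (vx − vy − k·ωz)/r = 0.5100/0.05 = 10.2000
ω₂ (FR) = (vx + vy + k·ωz)/r = -0.6100/0.05 = -12.2000
ω₃ (RL) = (vx + vy − k·ωz)/r = 0.1100/0.05 = 2.2000
ω₄ (RR) = (vx − vy + k·ωz)/r = -0.2100/0.05 = -4.2000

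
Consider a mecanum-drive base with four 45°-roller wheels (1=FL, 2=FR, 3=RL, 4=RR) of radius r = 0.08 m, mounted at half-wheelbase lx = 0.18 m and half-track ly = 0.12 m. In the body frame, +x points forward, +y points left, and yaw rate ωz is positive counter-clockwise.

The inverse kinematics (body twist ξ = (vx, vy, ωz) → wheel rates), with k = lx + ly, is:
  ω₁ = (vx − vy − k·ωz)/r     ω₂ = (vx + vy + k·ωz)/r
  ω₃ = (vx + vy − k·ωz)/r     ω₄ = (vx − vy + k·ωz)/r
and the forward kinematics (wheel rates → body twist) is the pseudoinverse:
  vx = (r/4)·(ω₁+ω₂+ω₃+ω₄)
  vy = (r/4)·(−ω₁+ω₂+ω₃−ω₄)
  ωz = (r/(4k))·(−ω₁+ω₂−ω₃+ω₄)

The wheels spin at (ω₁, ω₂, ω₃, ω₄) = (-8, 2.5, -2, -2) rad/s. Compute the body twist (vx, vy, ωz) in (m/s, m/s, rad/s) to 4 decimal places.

k = lx + ly = 0.18 + 0.12 = 0.3000
ω₁+ω₂+ω₃+ω₄ = -9.5000  →  vx = (0.08/4)·-9.5000 = -0.1900
−ω₁+ω₂+ω₃−ω₄ = 10.5000  →  vy = (0.08/4)·10.5000 = 0.2100
−ω₁+ω₂−ω₃+ω₄ = 10.5000  →  ωz = (0.08/1.2000)·10.5000 = 0.7000

(-0.1900, 0.2100, 0.7000)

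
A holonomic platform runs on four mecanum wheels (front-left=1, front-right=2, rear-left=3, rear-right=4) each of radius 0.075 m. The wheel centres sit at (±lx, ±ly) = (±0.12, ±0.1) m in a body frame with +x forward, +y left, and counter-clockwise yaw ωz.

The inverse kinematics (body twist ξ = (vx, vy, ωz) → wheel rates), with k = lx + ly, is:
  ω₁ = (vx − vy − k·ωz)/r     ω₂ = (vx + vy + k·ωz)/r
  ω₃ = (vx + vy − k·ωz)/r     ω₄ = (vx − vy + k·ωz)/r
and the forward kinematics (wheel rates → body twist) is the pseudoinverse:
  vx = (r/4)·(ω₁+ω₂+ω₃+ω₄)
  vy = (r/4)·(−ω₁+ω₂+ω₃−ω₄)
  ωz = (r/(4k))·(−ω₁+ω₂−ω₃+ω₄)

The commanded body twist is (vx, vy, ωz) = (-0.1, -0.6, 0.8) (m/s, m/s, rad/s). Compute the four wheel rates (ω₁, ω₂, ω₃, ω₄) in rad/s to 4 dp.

(4.3200, -6.9867, -11.6800, 9.0133)

k = lx + ly = 0.12 + 0.1 = 0.2200;  k·ωz = 0.2200·0.8 = 0.1760
ω₁ (FL) = (vx − vy − k·ωz)/r = 0.3240/0.075 = 4.3200
ω₂ (FR) = (vx + vy + k·ωz)/r = -0.5240/0.075 = -6.9867
ω₃ (RL) = (vx + vy − k·ωz)/r = -0.8760/0.075 = -11.6800
ω₄ (RR) = (vx − vy + k·ωz)/r = 0.6760/0.075 = 9.0133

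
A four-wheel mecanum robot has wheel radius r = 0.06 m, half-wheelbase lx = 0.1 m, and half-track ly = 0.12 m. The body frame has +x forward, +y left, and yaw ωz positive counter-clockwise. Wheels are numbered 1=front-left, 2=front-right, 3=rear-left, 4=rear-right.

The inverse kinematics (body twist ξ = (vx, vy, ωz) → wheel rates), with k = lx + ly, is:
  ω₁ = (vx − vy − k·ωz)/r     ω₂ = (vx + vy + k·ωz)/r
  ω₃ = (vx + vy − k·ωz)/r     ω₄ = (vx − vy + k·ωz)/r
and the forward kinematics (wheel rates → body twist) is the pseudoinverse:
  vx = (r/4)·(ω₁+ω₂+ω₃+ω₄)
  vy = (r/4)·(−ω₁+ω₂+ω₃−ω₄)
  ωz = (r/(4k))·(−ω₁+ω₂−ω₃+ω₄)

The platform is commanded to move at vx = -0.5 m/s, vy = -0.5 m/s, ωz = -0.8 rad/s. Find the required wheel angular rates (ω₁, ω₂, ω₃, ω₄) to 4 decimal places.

(2.9333, -19.6000, -13.7333, -2.9333)

k = lx + ly = 0.1 + 0.12 = 0.2200;  k·ωz = 0.2200·-0.8 = -0.1760
ω₁ (FL) = (vx − vy − k·ωz)/r = 0.1760/0.06 = 2.9333
ω₂ (FR) = (vx + vy + k·ωz)/r = -1.1760/0.06 = -19.6000
ω₃ (RL) = (vx + vy − k·ωz)/r = -0.8240/0.06 = -13.7333
ω₄ (RR) = (vx − vy + k·ωz)/r = -0.1760/0.06 = -2.9333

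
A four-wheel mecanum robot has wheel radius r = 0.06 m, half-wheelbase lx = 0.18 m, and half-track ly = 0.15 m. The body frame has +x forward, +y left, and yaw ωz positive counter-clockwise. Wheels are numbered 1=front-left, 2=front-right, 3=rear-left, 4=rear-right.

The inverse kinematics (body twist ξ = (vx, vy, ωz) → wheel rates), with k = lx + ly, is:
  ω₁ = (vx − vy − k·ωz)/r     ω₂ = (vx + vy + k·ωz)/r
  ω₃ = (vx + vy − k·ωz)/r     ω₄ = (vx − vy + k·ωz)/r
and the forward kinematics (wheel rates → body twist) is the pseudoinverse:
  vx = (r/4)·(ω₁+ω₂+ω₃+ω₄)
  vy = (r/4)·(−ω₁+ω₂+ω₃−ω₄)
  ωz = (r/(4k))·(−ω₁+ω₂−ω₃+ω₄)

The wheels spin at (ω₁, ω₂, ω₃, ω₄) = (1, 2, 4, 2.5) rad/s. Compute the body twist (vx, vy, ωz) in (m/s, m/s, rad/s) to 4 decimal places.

(0.1425, 0.0375, -0.0227)

k = lx + ly = 0.18 + 0.15 = 0.3300
ω₁+ω₂+ω₃+ω₄ = 9.5000  →  vx = (0.06/4)·9.5000 = 0.1425
−ω₁+ω₂+ω₃−ω₄ = 2.5000  →  vy = (0.06/4)·2.5000 = 0.0375
−ω₁+ω₂−ω₃+ω₄ = -0.5000  →  ωz = (0.06/1.3200)·-0.5000 = -0.0227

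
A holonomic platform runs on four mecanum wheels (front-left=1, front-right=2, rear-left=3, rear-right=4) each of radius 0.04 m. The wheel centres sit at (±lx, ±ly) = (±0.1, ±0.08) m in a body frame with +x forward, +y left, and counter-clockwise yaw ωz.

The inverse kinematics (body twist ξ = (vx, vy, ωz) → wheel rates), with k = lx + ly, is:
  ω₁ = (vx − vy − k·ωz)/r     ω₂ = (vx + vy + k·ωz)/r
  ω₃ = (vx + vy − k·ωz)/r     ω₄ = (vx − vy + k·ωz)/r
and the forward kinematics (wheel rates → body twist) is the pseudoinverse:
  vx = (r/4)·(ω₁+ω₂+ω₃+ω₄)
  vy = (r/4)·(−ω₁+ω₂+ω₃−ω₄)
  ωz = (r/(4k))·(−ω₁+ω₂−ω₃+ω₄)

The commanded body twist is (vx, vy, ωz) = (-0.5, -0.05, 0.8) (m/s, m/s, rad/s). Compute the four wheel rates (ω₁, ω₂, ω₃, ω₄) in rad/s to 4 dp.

(-14.8500, -10.1500, -17.3500, -7.6500)

k = lx + ly = 0.1 + 0.08 = 0.1800;  k·ωz = 0.1800·0.8 = 0.1440
ω₁ (FL) = (vx − vy − k·ωz)/r = -0.5940/0.04 = -14.8500
ω₂ (FR) = (vx + vy + k·ωz)/r = -0.4060/0.04 = -10.1500
ω₃ (RL) = (vx + vy − k·ωz)/r = -0.6940/0.04 = -17.3500
ω₄ (RR) = (vx − vy + k·ωz)/r = -0.3060/0.04 = -7.6500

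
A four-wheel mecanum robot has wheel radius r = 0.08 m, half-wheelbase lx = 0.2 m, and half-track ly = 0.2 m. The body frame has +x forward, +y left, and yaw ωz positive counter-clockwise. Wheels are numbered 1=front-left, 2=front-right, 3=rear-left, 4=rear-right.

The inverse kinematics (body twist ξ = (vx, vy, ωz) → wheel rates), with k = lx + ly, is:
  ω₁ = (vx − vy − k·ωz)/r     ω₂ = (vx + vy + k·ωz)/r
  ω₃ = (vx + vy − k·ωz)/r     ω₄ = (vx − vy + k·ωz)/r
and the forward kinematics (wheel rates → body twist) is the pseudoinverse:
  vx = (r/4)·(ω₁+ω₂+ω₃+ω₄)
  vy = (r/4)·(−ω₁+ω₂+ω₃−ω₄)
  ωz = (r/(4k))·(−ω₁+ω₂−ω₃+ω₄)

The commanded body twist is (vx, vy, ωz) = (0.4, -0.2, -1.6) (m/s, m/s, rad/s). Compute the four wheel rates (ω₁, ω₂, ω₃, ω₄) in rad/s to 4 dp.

k = lx + ly = 0.2 + 0.2 = 0.4000;  k·ωz = 0.4000·-1.6 = -0.6400
ω₁ (FL) = (vx − vy − k·ωz)/r = 1.2400/0.08 = 15.5000
ω₂ (FR) = (vx + vy + k·ωz)/r = -0.4400/0.08 = -5.5000
ω₃ (RL) = (vx + vy − k·ωz)/r = 0.8400/0.08 = 10.5000
ω₄ (RR) = (vx − vy + k·ωz)/r = -0.0400/0.08 = -0.5000

(15.5000, -5.5000, 10.5000, -0.5000)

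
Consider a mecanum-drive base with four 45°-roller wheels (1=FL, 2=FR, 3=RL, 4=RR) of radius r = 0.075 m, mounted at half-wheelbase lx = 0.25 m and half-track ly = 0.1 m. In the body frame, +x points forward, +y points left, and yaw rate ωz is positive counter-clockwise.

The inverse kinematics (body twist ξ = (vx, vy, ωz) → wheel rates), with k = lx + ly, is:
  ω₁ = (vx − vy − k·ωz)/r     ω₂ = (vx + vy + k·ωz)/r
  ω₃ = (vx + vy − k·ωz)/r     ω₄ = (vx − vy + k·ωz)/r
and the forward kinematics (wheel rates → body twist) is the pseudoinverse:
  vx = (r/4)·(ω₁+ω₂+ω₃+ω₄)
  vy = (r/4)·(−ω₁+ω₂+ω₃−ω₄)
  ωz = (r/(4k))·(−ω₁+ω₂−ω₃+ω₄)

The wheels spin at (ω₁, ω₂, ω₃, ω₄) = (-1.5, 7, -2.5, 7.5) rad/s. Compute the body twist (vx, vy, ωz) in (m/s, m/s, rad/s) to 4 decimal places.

(0.1969, -0.0281, 0.9911)

k = lx + ly = 0.25 + 0.1 = 0.3500
ω₁+ω₂+ω₃+ω₄ = 10.5000  →  vx = (0.075/4)·10.5000 = 0.1969
−ω₁+ω₂+ω₃−ω₄ = -1.5000  →  vy = (0.075/4)·-1.5000 = -0.0281
−ω₁+ω₂−ω₃+ω₄ = 18.5000  →  ωz = (0.075/1.4000)·18.5000 = 0.9911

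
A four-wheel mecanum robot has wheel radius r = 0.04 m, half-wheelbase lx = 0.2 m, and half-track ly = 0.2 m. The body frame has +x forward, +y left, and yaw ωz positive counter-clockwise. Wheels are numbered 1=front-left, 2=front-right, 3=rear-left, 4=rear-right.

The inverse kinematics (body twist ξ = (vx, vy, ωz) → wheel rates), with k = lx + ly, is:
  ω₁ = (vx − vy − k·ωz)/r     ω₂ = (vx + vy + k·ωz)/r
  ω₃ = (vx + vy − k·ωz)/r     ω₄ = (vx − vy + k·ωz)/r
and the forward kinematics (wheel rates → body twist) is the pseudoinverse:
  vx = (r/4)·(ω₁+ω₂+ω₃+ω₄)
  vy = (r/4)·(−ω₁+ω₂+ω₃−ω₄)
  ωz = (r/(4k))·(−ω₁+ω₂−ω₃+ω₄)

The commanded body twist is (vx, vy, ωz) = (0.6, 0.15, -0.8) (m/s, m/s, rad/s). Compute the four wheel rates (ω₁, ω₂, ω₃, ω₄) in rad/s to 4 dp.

k = lx + ly = 0.2 + 0.2 = 0.4000;  k·ωz = 0.4000·-0.8 = -0.3200
ω₁ (FL) = (vx − vy − k·ωz)/r = 0.7700/0.04 = 19.2500
ω₂ (FR) = (vx + vy + k·ωz)/r = 0.4300/0.04 = 10.7500
ω₃ (RL) = (vx + vy − k·ωz)/r = 1.0700/0.04 = 26.7500
ω₄ (RR) = (vx − vy + k·ωz)/r = 0.1300/0.04 = 3.2500

(19.2500, 10.7500, 26.7500, 3.2500)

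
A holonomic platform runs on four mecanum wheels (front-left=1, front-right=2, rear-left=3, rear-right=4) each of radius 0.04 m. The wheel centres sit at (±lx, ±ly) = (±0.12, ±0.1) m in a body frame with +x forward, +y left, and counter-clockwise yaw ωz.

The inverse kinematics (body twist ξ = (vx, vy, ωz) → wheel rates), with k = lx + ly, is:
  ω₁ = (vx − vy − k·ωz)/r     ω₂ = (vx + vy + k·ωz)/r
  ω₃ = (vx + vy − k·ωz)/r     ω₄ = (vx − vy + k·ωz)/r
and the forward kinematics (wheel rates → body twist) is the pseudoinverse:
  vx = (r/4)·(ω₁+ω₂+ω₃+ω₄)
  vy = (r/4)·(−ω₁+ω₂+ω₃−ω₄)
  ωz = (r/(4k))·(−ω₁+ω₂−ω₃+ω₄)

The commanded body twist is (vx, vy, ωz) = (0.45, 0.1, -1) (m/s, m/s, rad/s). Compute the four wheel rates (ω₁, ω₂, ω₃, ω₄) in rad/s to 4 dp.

k = lx + ly = 0.12 + 0.1 = 0.2200;  k·ωz = 0.2200·-1 = -0.2200
ω₁ (FL) = (vx − vy − k·ωz)/r = 0.5700/0.04 = 14.2500
ω₂ (FR) = (vx + vy + k·ωz)/r = 0.3300/0.04 = 8.2500
ω₃ (RL) = (vx + vy − k·ωz)/r = 0.7700/0.04 = 19.2500
ω₄ (RR) = (vx − vy + k·ωz)/r = 0.1300/0.04 = 3.2500

(14.2500, 8.2500, 19.2500, 3.2500)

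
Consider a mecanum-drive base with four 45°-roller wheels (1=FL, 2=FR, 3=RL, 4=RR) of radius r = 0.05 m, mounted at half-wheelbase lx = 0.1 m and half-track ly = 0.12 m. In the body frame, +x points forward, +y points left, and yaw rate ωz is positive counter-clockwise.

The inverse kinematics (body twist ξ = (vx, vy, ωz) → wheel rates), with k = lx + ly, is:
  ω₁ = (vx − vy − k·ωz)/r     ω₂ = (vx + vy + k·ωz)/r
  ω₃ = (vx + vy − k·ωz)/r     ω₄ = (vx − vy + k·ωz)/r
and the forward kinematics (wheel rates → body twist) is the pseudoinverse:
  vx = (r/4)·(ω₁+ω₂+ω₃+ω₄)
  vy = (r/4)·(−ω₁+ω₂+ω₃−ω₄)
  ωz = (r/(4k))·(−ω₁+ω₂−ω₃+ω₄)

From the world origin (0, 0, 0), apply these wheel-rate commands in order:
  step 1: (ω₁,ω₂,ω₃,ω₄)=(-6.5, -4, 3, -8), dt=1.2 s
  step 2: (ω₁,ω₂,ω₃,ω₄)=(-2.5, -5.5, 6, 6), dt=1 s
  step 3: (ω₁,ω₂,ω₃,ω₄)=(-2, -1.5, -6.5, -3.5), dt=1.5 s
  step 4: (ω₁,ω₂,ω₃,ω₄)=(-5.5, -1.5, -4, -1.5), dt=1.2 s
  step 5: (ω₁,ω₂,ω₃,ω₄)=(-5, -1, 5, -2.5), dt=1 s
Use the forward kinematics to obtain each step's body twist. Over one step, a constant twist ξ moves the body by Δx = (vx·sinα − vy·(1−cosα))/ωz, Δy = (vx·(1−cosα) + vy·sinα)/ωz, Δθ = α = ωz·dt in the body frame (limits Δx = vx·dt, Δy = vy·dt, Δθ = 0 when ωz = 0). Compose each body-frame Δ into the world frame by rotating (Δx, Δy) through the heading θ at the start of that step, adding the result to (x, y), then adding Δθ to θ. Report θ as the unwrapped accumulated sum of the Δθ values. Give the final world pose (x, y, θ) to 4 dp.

(-0.5848, 0.5122, -0.2074)

step 1: ξ=(vx,vy,ωz)=(-0.1938, 0.1688, -0.4830), dt=1.2 → body Δ=(-0.1626, 0.2569, -0.5795) → world pose (-0.1626, 0.2569, -0.5795)
step 2: ξ=(vx,vy,ωz)=(0.0500, -0.0375, -0.1705), dt=1.0 → body Δ=(0.0466, -0.0416, -0.1705) → world pose (-0.1464, 0.1966, -0.7500)
step 3: ξ=(vx,vy,ωz)=(-0.1688, -0.0312, 0.1989), dt=1.5 → body Δ=(-0.2424, -0.0837, 0.2983) → world pose (-0.3809, 0.3006, -0.4517)
step 4: ξ=(vx,vy,ωz)=(-0.1562, 0.0188, 0.3693), dt=1.2 → body Δ=(-0.1863, -0.0191, 0.4432) → world pose (-0.5568, 0.3648, -0.0085)
step 5: ξ=(vx,vy,ωz)=(-0.0437, 0.1437, -0.1989), dt=1.0 → body Δ=(-0.0292, 0.1471, -0.1989) → world pose (-0.5848, 0.5122, -0.2074)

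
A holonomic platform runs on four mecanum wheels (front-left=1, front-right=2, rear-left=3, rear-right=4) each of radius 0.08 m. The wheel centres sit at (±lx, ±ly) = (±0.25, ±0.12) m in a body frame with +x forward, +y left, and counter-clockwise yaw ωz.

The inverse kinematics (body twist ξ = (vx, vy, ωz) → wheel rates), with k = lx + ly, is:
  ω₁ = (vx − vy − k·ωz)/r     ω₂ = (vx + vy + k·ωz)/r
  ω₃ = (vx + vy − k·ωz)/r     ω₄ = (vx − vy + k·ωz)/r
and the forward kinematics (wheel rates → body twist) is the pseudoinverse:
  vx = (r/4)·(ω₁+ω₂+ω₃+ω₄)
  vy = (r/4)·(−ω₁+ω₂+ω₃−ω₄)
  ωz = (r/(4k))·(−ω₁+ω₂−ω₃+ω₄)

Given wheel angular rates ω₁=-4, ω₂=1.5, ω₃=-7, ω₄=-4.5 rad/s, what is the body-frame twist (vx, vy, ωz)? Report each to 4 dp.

k = lx + ly = 0.25 + 0.12 = 0.3700
ω₁+ω₂+ω₃+ω₄ = -14.0000  →  vx = (0.08/4)·-14.0000 = -0.2800
−ω₁+ω₂+ω₃−ω₄ = 3.0000  →  vy = (0.08/4)·3.0000 = 0.0600
−ω₁+ω₂−ω₃+ω₄ = 8.0000  →  ωz = (0.08/1.4800)·8.0000 = 0.4324

(-0.2800, 0.0600, 0.4324)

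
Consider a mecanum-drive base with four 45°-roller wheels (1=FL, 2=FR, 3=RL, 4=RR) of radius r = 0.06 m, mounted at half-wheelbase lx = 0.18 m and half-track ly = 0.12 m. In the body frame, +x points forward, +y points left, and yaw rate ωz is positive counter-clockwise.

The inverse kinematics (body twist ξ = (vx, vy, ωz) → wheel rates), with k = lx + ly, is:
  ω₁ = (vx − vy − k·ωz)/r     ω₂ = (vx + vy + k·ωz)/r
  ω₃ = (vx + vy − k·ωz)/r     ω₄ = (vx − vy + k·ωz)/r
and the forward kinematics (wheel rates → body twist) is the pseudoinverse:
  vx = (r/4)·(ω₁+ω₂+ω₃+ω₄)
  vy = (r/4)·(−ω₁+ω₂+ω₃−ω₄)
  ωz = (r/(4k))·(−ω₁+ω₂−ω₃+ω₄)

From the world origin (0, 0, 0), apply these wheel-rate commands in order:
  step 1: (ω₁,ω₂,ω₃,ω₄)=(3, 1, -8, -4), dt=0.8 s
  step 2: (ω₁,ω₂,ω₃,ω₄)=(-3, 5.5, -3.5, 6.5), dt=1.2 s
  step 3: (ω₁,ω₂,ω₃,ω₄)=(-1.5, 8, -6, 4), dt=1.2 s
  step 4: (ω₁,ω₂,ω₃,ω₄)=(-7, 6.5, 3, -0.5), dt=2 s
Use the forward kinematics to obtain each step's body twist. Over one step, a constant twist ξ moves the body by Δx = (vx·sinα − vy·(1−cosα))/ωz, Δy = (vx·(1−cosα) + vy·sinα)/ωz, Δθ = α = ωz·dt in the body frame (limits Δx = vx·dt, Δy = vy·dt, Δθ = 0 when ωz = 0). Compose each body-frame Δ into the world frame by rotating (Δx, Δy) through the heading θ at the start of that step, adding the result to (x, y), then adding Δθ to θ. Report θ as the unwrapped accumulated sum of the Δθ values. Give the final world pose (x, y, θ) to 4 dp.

(-0.2005, -0.4178, 3.3600)

step 1: ξ=(vx,vy,ωz)=(-0.1200, -0.0900, 0.1000), dt=0.8 → body Δ=(-0.0930, -0.0758, 0.0800) → world pose (-0.0930, -0.0758, 0.0800)
step 2: ξ=(vx,vy,ωz)=(0.0825, -0.0225, 0.9250), dt=1.2 → body Δ=(0.0934, 0.0277, 1.1100) → world pose (-0.0021, -0.0406, 1.1900)
step 3: ξ=(vx,vy,ωz)=(0.0675, -0.0075, 0.9750), dt=1.2 → body Δ=(0.0684, 0.0351, 1.1700) → world pose (-0.0093, 0.0359, 2.3600)
step 4: ξ=(vx,vy,ωz)=(0.0300, 0.2550, 0.5000), dt=2.0 → body Δ=(-0.1840, 0.4567, 1.0000) → world pose (-0.2005, -0.4178, 3.3600)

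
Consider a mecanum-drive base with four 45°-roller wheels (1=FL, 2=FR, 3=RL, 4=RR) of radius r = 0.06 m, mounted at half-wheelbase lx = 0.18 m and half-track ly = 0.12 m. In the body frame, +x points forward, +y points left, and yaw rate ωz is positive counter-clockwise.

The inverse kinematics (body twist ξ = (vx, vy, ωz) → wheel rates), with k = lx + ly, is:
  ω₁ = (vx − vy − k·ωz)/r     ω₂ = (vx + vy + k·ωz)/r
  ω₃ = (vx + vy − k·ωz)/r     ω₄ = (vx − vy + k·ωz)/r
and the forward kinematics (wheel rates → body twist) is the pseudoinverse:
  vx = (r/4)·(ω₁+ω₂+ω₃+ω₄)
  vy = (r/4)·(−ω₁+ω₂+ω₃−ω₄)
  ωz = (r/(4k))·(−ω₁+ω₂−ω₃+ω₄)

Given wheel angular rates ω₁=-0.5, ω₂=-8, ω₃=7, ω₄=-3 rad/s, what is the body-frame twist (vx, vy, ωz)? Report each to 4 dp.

k = lx + ly = 0.18 + 0.12 = 0.3000
ω₁+ω₂+ω₃+ω₄ = -4.5000  →  vx = (0.06/4)·-4.5000 = -0.0675
−ω₁+ω₂+ω₃−ω₄ = 2.5000  →  vy = (0.06/4)·2.5000 = 0.0375
−ω₁+ω₂−ω₃+ω₄ = -17.5000  →  ωz = (0.06/1.2000)·-17.5000 = -0.8750

(-0.0675, 0.0375, -0.8750)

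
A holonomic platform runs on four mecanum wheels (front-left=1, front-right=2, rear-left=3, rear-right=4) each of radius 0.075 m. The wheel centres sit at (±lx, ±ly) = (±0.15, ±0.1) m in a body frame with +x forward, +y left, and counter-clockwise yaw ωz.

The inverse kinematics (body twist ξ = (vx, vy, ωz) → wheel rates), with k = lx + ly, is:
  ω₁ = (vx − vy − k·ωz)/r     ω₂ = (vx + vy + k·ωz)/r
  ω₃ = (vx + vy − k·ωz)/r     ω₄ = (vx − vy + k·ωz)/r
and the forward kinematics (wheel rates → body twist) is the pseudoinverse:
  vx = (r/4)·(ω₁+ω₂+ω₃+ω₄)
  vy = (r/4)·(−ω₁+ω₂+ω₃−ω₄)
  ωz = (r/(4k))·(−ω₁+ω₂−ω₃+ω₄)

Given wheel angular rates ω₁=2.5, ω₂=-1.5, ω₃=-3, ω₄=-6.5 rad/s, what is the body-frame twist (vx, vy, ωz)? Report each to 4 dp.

(-0.1594, -0.0094, -0.5625)

k = lx + ly = 0.15 + 0.1 = 0.2500
ω₁+ω₂+ω₃+ω₄ = -8.5000  →  vx = (0.075/4)·-8.5000 = -0.1594
−ω₁+ω₂+ω₃−ω₄ = -0.5000  →  vy = (0.075/4)·-0.5000 = -0.0094
−ω₁+ω₂−ω₃+ω₄ = -7.5000  →  ωz = (0.075/1.0000)·-7.5000 = -0.5625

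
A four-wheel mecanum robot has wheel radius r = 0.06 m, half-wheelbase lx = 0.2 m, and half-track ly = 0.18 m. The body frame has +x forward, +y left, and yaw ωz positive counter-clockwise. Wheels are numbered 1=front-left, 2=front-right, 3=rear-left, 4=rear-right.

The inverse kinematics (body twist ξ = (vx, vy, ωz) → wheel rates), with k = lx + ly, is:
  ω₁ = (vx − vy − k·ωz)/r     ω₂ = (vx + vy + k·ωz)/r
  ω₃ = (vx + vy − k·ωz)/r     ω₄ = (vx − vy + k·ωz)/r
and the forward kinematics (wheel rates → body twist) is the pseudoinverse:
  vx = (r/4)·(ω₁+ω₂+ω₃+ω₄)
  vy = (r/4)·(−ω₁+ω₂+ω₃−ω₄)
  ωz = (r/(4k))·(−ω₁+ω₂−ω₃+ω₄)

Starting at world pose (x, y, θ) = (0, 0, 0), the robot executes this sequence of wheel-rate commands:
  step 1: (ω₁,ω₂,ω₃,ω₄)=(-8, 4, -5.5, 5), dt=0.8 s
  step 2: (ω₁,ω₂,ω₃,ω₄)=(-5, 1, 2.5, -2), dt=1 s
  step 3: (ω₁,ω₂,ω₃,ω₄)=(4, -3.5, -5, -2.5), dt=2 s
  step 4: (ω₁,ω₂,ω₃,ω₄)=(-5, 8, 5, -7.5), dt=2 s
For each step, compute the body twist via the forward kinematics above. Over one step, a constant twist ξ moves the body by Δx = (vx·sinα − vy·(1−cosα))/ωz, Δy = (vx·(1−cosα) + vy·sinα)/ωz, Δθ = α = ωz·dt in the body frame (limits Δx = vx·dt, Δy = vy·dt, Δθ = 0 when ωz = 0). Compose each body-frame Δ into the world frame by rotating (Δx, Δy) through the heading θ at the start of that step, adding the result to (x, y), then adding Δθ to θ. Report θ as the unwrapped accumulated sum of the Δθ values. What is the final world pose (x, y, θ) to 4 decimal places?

(-0.4949, 0.4273, 0.4145)

step 1: ξ=(vx,vy,ωz)=(-0.0675, 0.0225, 0.8882), dt=0.8 → body Δ=(-0.0557, -0.0019, 0.7105) → world pose (-0.0557, -0.0019, 0.7105)
step 2: ξ=(vx,vy,ωz)=(-0.0525, 0.1575, 0.0592), dt=1.0 → body Δ=(-0.0571, 0.1559, 0.0592) → world pose (-0.2007, 0.0790, 0.7697)
step 3: ξ=(vx,vy,ωz)=(-0.1050, -0.1500, -0.1974), dt=2.0 → body Δ=(-0.2630, -0.2514, -0.3947) → world pose (-0.2146, -0.2845, 0.3750)
step 4: ξ=(vx,vy,ωz)=(0.0075, 0.3825, 0.0197), dt=2.0 → body Δ=(-0.0001, 0.7651, 0.0395) → world pose (-0.4949, 0.4273, 0.4145)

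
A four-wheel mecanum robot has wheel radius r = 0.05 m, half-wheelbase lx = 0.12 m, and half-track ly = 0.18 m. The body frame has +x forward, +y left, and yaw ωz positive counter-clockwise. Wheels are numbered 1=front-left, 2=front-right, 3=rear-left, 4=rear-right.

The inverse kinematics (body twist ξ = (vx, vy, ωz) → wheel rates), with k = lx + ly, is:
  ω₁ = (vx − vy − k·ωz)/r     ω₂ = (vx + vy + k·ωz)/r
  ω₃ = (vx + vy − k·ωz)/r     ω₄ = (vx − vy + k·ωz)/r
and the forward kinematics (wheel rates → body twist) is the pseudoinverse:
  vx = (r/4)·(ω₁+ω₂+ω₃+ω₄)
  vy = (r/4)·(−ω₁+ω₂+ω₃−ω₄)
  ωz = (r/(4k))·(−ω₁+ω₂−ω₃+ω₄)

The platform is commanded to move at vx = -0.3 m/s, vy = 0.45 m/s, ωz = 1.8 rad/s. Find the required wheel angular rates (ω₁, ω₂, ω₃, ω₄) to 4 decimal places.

(-25.8000, 13.8000, -7.8000, -4.2000)

k = lx + ly = 0.12 + 0.18 = 0.3000;  k·ωz = 0.3000·1.8 = 0.5400
ω₁ (FL) = (vx − vy − k·ωz)/r = -1.2900/0.05 = -25.8000
ω₂ (FR) = (vx + vy + k·ωz)/r = 0.6900/0.05 = 13.8000
ω₃ (RL) = (vx + vy − k·ωz)/r = -0.3900/0.05 = -7.8000
ω₄ (RR) = (vx − vy + k·ωz)/r = -0.2100/0.05 = -4.2000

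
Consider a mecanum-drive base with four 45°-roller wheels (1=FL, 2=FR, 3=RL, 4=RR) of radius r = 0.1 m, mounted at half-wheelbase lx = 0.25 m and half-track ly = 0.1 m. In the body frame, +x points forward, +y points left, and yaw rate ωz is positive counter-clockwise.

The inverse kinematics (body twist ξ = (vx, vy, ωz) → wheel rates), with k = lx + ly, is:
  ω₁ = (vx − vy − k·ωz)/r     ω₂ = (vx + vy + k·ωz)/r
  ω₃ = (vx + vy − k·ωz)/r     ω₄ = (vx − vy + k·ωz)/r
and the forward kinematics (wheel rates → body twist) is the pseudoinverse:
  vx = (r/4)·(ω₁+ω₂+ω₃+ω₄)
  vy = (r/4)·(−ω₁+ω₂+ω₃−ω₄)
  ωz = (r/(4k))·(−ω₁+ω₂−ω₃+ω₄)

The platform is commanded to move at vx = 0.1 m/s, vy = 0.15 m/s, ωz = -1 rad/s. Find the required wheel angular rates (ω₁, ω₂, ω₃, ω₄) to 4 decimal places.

k = lx + ly = 0.25 + 0.1 = 0.3500;  k·ωz = 0.3500·-1 = -0.3500
ω₁ (FL) = (vx − vy − k·ωz)/r = 0.3000/0.1 = 3.0000
ω₂ (FR) = (vx + vy + k·ωz)/r = -0.1000/0.1 = -1.0000
ω₃ (RL) = (vx + vy − k·ωz)/r = 0.6000/0.1 = 6.0000
ω₄ (RR) = (vx − vy + k·ωz)/r = -0.4000/0.1 = -4.0000

(3.0000, -1.0000, 6.0000, -4.0000)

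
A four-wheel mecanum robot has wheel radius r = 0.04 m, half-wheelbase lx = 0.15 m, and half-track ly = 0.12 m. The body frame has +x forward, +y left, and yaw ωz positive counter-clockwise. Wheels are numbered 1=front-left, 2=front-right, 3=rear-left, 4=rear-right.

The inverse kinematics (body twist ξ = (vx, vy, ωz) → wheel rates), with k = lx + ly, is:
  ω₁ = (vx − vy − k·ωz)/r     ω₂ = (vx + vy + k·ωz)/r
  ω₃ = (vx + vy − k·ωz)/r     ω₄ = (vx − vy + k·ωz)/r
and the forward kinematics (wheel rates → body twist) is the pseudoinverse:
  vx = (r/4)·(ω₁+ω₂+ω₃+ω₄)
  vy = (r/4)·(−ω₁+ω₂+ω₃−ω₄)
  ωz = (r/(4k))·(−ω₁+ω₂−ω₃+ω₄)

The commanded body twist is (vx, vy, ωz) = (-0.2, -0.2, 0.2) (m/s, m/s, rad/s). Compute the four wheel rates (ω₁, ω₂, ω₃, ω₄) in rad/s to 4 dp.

k = lx + ly = 0.15 + 0.12 = 0.2700;  k·ωz = 0.2700·0.2 = 0.0540
ω₁ (FL) = (vx − vy − k·ωz)/r = -0.0540/0.04 = -1.3500
ω₂ (FR) = (vx + vy + k·ωz)/r = -0.3460/0.04 = -8.6500
ω₃ (RL) = (vx + vy − k·ωz)/r = -0.4540/0.04 = -11.3500
ω₄ (RR) = (vx − vy + k·ωz)/r = 0.0540/0.04 = 1.3500

(-1.3500, -8.6500, -11.3500, 1.3500)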